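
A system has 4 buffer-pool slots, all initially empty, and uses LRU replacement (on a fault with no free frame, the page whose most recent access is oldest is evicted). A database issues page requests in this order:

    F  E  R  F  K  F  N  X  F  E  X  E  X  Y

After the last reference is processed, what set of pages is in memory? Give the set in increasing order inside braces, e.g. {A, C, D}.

F → miss, frames {F}
E → miss, frames {F,E}
R → miss, frames {F,E,R}
F → hit
K → miss, frames {E,R,F,K}
F → hit
N → miss, evict E, frames {R,K,F,N}
X → miss, evict R, frames {K,F,N,X}
F → hit
E → miss, evict K, frames {N,X,F,E}
X → hit
E → hit
X → hit
Y → miss, evict N, frames {F,E,X,Y}

{E, F, X, Y}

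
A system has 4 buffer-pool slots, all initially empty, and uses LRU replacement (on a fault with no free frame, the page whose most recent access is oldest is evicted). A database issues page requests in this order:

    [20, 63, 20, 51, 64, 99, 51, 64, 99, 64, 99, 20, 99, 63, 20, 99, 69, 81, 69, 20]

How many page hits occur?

12

20 -> fault, frames {20}
63 -> fault, frames {20,63}
20 -> hit
51 -> fault, frames {63,20,51}
64 -> fault, frames {63,20,51,64}
99 -> fault, evict 63, frames {20,51,64,99}
51 -> hit
64 -> hit
99 -> hit
64 -> hit
99 -> hit
20 -> hit
99 -> hit
63 -> fault, evict 51, frames {64,20,99,63}
20 -> hit
99 -> hit
69 -> fault, evict 64, frames {63,20,99,69}
81 -> fault, evict 63, frames {20,99,69,81}
69 -> hit
20 -> hit
Hits: 12.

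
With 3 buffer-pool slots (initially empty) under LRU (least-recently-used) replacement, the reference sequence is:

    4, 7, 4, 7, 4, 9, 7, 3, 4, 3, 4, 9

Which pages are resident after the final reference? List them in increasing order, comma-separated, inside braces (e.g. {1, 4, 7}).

4 → miss, frames {4}
7 → miss, frames {4,7}
4 → hit
7 → hit
4 → hit
9 → miss, frames {7,4,9}
7 → hit
3 → miss, evict 4, frames {9,7,3}
4 → miss, evict 9, frames {7,3,4}
3 → hit
4 → hit
9 → miss, evict 7, frames {3,4,9}

{3, 4, 9}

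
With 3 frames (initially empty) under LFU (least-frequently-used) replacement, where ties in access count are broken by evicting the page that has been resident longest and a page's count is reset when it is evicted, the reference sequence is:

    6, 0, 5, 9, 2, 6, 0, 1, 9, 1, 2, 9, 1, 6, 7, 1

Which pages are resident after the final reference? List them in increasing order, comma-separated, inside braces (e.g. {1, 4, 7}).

6 -> miss, frames [6]
0 -> miss, frames [6, 0]
5 -> miss, frames [6, 0, 5]
9 -> miss, evict 6, frames [0, 5, 9]
2 -> miss, evict 0, frames [5, 9, 2]
6 -> miss, evict 5, frames [9, 2, 6]
0 -> miss, evict 9, frames [2, 6, 0]
1 -> miss, evict 2, frames [6, 0, 1]
9 -> miss, evict 6, frames [0, 1, 9]
1 -> hit
2 -> miss, evict 0, frames [1, 9, 2]
9 -> hit
1 -> hit
6 -> miss, evict 2, frames [1, 9, 6]
7 -> miss, evict 6, frames [1, 9, 7]
1 -> hit

{1, 7, 9}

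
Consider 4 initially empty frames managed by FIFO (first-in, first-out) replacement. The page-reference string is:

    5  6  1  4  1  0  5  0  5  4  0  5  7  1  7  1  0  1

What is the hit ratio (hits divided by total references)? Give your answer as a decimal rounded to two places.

5 → fault, frames [5]
6 → fault, frames [5, 6]
1 → fault, frames [5, 6, 1]
4 → fault, frames [5, 6, 1, 4]
1 → hit
0 → fault, evict 5, frames [6, 1, 4, 0]
5 → fault, evict 6, frames [1, 4, 0, 5]
0 → hit
5 → hit
4 → hit
0 → hit
5 → hit
7 → fault, evict 1, frames [4, 0, 5, 7]
1 → fault, evict 4, frames [0, 5, 7, 1]
7 → hit
1 → hit
0 → hit
1 → hit
Hits: 10 of 18 references → 10/18 = 0.5556.

0.56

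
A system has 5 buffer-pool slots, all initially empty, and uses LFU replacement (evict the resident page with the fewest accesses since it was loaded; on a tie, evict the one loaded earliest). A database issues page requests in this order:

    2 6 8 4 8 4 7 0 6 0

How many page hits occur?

2 → fault, frames (2)
6 → fault, frames (2 6)
8 → fault, frames (2 6 8)
4 → fault, frames (2 6 8 4)
8 → hit
4 → hit
7 → fault, frames (2 6 8 4 7)
0 → fault, evict 2, frames (6 8 4 7 0)
6 → hit
0 → hit
Hits: 4.

4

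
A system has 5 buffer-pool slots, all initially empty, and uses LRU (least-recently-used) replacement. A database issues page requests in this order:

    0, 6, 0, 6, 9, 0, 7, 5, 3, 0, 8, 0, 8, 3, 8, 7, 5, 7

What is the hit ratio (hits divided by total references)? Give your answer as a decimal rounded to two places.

0 → fault, frames {0}
6 → fault, frames {0,6}
0 → hit
6 → hit
9 → fault, frames {0,6,9}
0 → hit
7 → fault, frames {6,9,0,7}
5 → fault, frames {6,9,0,7,5}
3 → fault, evict 6, frames {9,0,7,5,3}
0 → hit
8 → fault, evict 9, frames {7,5,3,0,8}
0 → hit
8 → hit
3 → hit
8 → hit
7 → hit
5 → hit
7 → hit
Hits: 11 of 18 references → 11/18 = 0.6111.

0.61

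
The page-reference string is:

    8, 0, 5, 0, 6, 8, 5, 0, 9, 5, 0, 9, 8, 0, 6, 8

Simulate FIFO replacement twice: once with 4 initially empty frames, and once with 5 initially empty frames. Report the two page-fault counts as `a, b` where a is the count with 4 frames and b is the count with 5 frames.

7, 5

4 frames: F F F . F . . . F . . . F F . . → 7 faults.
5 frames: F F F . F . . . F . . . . . . . → 5 faults.
5 < 7: adding a frame reduced faults, as is typical.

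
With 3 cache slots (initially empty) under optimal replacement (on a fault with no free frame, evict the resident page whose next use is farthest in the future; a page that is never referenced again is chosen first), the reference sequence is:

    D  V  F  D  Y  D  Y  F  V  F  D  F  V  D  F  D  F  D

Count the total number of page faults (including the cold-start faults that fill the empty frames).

D -> miss, frames {D}
V -> miss, frames {D,V}
F -> miss, frames {D,V,F}
D -> hit
Y -> miss, evict V, frames {D,F,Y}
D -> hit
Y -> hit
F -> hit
V -> miss, evict Y, frames {D,F,V}
F -> hit
D -> hit
F -> hit
V -> hit
D -> hit
F -> hit
D -> hit
F -> hit
D -> hit
Page faults: 5.

5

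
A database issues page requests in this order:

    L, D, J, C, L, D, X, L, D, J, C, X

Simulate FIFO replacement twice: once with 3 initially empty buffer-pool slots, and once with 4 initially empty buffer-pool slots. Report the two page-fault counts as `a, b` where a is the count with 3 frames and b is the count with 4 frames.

3 frames: F F F F F F F . . F F . → 9 faults.
4 frames: F F F F . . F F F F F F → 10 faults.
10 > 9: adding a frame increased faults — Belady's anomaly.

9, 10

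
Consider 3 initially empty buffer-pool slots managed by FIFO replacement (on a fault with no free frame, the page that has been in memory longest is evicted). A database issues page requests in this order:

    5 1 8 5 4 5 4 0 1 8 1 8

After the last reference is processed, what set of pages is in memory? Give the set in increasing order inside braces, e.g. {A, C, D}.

{0, 1, 8}

5: fault, frames (5)
1: fault, frames (5 1)
8: fault, frames (5 1 8)
5: hit
4: fault, evict 5, frames (1 8 4)
5: fault, evict 1, frames (8 4 5)
4: hit
0: fault, evict 8, frames (4 5 0)
1: fault, evict 4, frames (5 0 1)
8: fault, evict 5, frames (0 1 8)
1: hit
8: hit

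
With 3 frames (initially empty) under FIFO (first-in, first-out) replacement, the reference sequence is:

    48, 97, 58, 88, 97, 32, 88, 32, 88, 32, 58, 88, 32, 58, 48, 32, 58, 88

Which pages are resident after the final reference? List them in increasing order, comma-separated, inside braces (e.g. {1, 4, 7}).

48 -> miss, frames (48)
97 -> miss, frames (48 97)
58 -> miss, frames (48 97 58)
88 -> miss, evict 48, frames (97 58 88)
97 -> hit
32 -> miss, evict 97, frames (58 88 32)
88 -> hit
32 -> hit
88 -> hit
32 -> hit
58 -> hit
88 -> hit
32 -> hit
58 -> hit
48 -> miss, evict 58, frames (88 32 48)
32 -> hit
58 -> miss, evict 88, frames (32 48 58)
88 -> miss, evict 32, frames (48 58 88)

{48, 58, 88}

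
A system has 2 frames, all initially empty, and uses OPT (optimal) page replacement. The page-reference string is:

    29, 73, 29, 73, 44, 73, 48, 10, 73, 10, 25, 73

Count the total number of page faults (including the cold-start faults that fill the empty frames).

29: miss, frames (29)
73: miss, frames (29 73)
29: hit
73: hit
44: miss, evict 29, frames (73 44)
73: hit
48: miss, evict 44, frames (73 48)
10: miss, evict 48, frames (73 10)
73: hit
10: hit
25: miss, evict 10, frames (73 25)
73: hit
Page faults: 6.

6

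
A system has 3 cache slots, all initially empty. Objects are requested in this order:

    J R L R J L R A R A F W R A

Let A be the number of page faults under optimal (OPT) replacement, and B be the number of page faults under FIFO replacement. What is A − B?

-2

Under OPT: F F F . . . . F . . F F . . → 6 faults.
Under FIFO: F F F . . . . F . . F F F F → 8 faults.
A − B = 6 − 8 = -2.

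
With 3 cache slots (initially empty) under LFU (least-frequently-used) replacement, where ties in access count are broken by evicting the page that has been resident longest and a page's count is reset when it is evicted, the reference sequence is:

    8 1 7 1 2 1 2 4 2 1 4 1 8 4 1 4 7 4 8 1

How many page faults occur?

10

8 → miss, frames (8)
1 → miss, frames (8 1)
7 → miss, frames (8 1 7)
1 → hit
2 → miss, evict 8, frames (1 7 2)
1 → hit
2 → hit
4 → miss, evict 7, frames (1 2 4)
2 → hit
1 → hit
4 → hit
1 → hit
8 → miss, evict 4, frames (1 2 8)
4 → miss, evict 8, frames (1 2 4)
1 → hit
4 → hit
7 → miss, evict 4, frames (1 2 7)
4 → miss, evict 7, frames (1 2 4)
8 → miss, evict 4, frames (1 2 8)
1 → hit
Page faults: 10.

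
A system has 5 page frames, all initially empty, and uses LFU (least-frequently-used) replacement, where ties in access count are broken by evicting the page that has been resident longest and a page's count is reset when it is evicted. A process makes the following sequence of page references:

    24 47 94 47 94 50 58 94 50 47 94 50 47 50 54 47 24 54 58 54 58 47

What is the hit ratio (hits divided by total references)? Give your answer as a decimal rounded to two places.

0.64

24 -> miss, frames [24]
47 -> miss, frames [24, 47]
94 -> miss, frames [24, 47, 94]
47 -> hit
94 -> hit
50 -> miss, frames [24, 47, 94, 50]
58 -> miss, frames [24, 47, 94, 50, 58]
94 -> hit
50 -> hit
47 -> hit
94 -> hit
50 -> hit
47 -> hit
50 -> hit
54 -> miss, evict 24, frames [47, 94, 50, 58, 54]
47 -> hit
24 -> miss, evict 58, frames [47, 94, 50, 54, 24]
54 -> hit
58 -> miss, evict 24, frames [47, 94, 50, 54, 58]
54 -> hit
58 -> hit
47 -> hit
Hits: 14 of 22 references → 14/22 = 0.6364.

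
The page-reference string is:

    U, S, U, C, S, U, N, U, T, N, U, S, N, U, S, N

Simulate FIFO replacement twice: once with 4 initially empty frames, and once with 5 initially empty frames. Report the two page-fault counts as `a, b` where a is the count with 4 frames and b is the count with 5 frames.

7, 5

4 frames: F F . F . . F . F . F F . . . . → 7 faults.
5 frames: F F . F . . F . F . . . . . . . → 5 faults.
5 < 7: adding a frame reduced faults, as is typical.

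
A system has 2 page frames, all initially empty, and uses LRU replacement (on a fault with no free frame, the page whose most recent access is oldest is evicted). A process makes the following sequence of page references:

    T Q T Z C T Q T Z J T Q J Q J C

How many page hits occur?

4

T -> fault, frames [T]
Q -> fault, frames [T, Q]
T -> hit
Z -> fault, evict Q, frames [T, Z]
C -> fault, evict T, frames [Z, C]
T -> fault, evict Z, frames [C, T]
Q -> fault, evict C, frames [T, Q]
T -> hit
Z -> fault, evict Q, frames [T, Z]
J -> fault, evict T, frames [Z, J]
T -> fault, evict Z, frames [J, T]
Q -> fault, evict J, frames [T, Q]
J -> fault, evict T, frames [Q, J]
Q -> hit
J -> hit
C -> fault, evict Q, frames [J, C]
Hits: 4.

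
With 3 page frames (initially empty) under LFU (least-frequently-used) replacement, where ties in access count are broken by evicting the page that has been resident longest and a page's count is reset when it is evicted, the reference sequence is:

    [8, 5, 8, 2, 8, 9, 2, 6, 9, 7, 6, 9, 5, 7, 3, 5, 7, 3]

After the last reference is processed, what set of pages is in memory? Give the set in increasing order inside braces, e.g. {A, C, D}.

8: fault, frames (8)
5: fault, frames (8 5)
8: hit
2: fault, frames (8 5 2)
8: hit
9: fault, evict 5, frames (8 2 9)
2: hit
6: fault, evict 9, frames (8 2 6)
9: fault, evict 6, frames (8 2 9)
7: fault, evict 9, frames (8 2 7)
6: fault, evict 7, frames (8 2 6)
9: fault, evict 6, frames (8 2 9)
5: fault, evict 9, frames (8 2 5)
7: fault, evict 5, frames (8 2 7)
3: fault, evict 7, frames (8 2 3)
5: fault, evict 3, frames (8 2 5)
7: fault, evict 5, frames (8 2 7)
3: fault, evict 7, frames (8 2 3)

{2, 3, 8}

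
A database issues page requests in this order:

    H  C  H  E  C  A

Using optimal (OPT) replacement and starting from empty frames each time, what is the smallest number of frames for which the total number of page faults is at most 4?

f=1: 6 faults
f=2: 4 faults
f=3: 4 faults
f=4: 4 faults
Smallest f with faults ≤ 4 is 2.

2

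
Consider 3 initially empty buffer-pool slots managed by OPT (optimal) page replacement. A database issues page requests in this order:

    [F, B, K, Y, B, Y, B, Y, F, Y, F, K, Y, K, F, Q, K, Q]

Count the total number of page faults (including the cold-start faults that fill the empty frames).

F -> fault, frames (F)
B -> fault, frames (F B)
K -> fault, frames (F B K)
Y -> fault, evict K, frames (F B Y)
B -> hit
Y -> hit
B -> hit
Y -> hit
F -> hit
Y -> hit
F -> hit
K -> fault, evict B, frames (F Y K)
Y -> hit
K -> hit
F -> hit
Q -> fault, evict Y, frames (F K Q)
K -> hit
Q -> hit
Page faults: 6.

6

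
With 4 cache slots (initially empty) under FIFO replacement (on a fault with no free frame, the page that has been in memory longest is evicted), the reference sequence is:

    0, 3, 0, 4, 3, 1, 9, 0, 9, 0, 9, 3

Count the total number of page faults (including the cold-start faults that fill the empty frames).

0: fault, frames [0]
3: fault, frames [0, 3]
0: hit
4: fault, frames [0, 3, 4]
3: hit
1: fault, frames [0, 3, 4, 1]
9: fault, evict 0, frames [3, 4, 1, 9]
0: fault, evict 3, frames [4, 1, 9, 0]
9: hit
0: hit
9: hit
3: fault, evict 4, frames [1, 9, 0, 3]
Page faults: 7.

7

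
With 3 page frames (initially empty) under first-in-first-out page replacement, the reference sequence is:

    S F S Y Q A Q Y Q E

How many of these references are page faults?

S -> miss, frames [S]
F -> miss, frames [S, F]
S -> hit
Y -> miss, frames [S, F, Y]
Q -> miss, evict S, frames [F, Y, Q]
A -> miss, evict F, frames [Y, Q, A]
Q -> hit
Y -> hit
Q -> hit
E -> miss, evict Y, frames [Q, A, E]
Page faults: 6.

6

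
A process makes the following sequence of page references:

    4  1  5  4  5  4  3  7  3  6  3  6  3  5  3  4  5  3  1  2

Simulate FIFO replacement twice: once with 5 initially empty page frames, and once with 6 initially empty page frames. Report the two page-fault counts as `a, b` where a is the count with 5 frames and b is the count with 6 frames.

5 frames: F F F . . . F F . F . . . . . F . . F F → 9 faults.
6 frames: F F F . . . F F . F . . . . . . . . . F → 7 faults.
7 < 9: adding a frame reduced faults, as is typical.

9, 7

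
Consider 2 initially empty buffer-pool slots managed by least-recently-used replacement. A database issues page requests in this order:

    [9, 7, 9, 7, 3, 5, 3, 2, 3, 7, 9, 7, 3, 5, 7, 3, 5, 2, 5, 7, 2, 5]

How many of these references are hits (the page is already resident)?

6

9 → miss, frames {9}
7 → miss, frames {9,7}
9 → hit
7 → hit
3 → miss, evict 9, frames {7,3}
5 → miss, evict 7, frames {3,5}
3 → hit
2 → miss, evict 5, frames {3,2}
3 → hit
7 → miss, evict 2, frames {3,7}
9 → miss, evict 3, frames {7,9}
7 → hit
3 → miss, evict 9, frames {7,3}
5 → miss, evict 7, frames {3,5}
7 → miss, evict 3, frames {5,7}
3 → miss, evict 5, frames {7,3}
5 → miss, evict 7, frames {3,5}
2 → miss, evict 3, frames {5,2}
5 → hit
7 → miss, evict 2, frames {5,7}
2 → miss, evict 5, frames {7,2}
5 → miss, evict 7, frames {2,5}
Hits: 6.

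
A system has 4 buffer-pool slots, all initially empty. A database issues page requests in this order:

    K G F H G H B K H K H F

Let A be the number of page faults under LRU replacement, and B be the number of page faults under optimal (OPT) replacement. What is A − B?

Under LRU: F F F F . . F F . . . F → 7 faults.
Under OPT: F F F F . . F . . . . . → 5 faults.
A − B = 7 − 5 = 2.

2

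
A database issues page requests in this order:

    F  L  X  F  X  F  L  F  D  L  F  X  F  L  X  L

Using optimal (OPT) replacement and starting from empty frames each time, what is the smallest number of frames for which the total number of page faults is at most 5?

f=1: 16 faults
f=2: 8 faults
f=3: 5 faults
f=4: 4 faults
Smallest f with faults ≤ 5 is 3.

3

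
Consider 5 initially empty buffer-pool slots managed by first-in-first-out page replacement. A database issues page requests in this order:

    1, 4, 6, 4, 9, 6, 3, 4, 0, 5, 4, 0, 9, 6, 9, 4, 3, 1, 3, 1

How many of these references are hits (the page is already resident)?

8

1 -> miss, frames (1)
4 -> miss, frames (1 4)
6 -> miss, frames (1 4 6)
4 -> hit
9 -> miss, frames (1 4 6 9)
6 -> hit
3 -> miss, frames (1 4 6 9 3)
4 -> hit
0 -> miss, evict 1, frames (4 6 9 3 0)
5 -> miss, evict 4, frames (6 9 3 0 5)
4 -> miss, evict 6, frames (9 3 0 5 4)
0 -> hit
9 -> hit
6 -> miss, evict 9, frames (3 0 5 4 6)
9 -> miss, evict 3, frames (0 5 4 6 9)
4 -> hit
3 -> miss, evict 0, frames (5 4 6 9 3)
1 -> miss, evict 5, frames (4 6 9 3 1)
3 -> hit
1 -> hit
Hits: 8.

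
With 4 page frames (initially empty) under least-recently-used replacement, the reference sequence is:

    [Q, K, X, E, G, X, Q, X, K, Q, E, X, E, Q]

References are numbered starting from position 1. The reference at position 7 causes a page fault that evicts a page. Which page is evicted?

pos 1: Q → fault, frames {Q}
pos 2: K → fault, frames {Q,K}
pos 3: X → fault, frames {Q,K,X}
pos 4: E → fault, frames {Q,K,X,E}
pos 5: G → fault, evict Q, frames {K,X,E,G}
pos 6: X → hit
pos 7: Q → fault, evict K, frames {E,G,X,Q}
At position 7, page K is evicted.

K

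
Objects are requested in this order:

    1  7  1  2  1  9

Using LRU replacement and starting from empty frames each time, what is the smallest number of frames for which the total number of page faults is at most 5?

f=1: 6 faults
f=2: 4 faults
f=3: 4 faults
f=4: 4 faults
Smallest f with faults ≤ 5 is 2.

2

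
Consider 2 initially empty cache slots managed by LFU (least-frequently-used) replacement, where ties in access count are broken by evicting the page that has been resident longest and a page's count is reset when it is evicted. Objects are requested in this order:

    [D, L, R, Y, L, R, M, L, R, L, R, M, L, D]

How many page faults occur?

D → fault, frames (D)
L → fault, frames (D L)
R → fault, evict D, frames (L R)
Y → fault, evict L, frames (R Y)
L → fault, evict R, frames (Y L)
R → fault, evict Y, frames (L R)
M → fault, evict L, frames (R M)
L → fault, evict R, frames (M L)
R → fault, evict M, frames (L R)
L → hit
R → hit
M → fault, evict L, frames (R M)
L → fault, evict M, frames (R L)
D → fault, evict L, frames (R D)
Page faults: 12.

12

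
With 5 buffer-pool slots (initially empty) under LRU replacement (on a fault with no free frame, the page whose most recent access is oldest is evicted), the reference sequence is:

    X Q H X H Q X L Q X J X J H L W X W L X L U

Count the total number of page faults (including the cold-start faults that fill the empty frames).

7

X -> miss, frames (X)
Q -> miss, frames (X Q)
H -> miss, frames (X Q H)
X -> hit
H -> hit
Q -> hit
X -> hit
L -> miss, frames (H Q X L)
Q -> hit
X -> hit
J -> miss, frames (H L Q X J)
X -> hit
J -> hit
H -> hit
L -> hit
W -> miss, evict Q, frames (X J H L W)
X -> hit
W -> hit
L -> hit
X -> hit
L -> hit
U -> miss, evict J, frames (H W X L U)
Page faults: 7.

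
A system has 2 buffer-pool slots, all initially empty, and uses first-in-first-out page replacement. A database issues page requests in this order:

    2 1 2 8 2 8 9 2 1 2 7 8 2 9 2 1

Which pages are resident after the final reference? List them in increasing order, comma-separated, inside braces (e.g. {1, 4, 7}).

{1, 9}

2 → fault, frames {2}
1 → fault, frames {2,1}
2 → hit
8 → fault, evict 2, frames {1,8}
2 → fault, evict 1, frames {8,2}
8 → hit
9 → fault, evict 8, frames {2,9}
2 → hit
1 → fault, evict 2, frames {9,1}
2 → fault, evict 9, frames {1,2}
7 → fault, evict 1, frames {2,7}
8 → fault, evict 2, frames {7,8}
2 → fault, evict 7, frames {8,2}
9 → fault, evict 8, frames {2,9}
2 → hit
1 → fault, evict 2, frames {9,1}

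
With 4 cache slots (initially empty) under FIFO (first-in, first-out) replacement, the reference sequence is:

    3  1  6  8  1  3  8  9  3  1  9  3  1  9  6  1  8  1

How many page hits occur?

9

3 -> miss, frames (3)
1 -> miss, frames (3 1)
6 -> miss, frames (3 1 6)
8 -> miss, frames (3 1 6 8)
1 -> hit
3 -> hit
8 -> hit
9 -> miss, evict 3, frames (1 6 8 9)
3 -> miss, evict 1, frames (6 8 9 3)
1 -> miss, evict 6, frames (8 9 3 1)
9 -> hit
3 -> hit
1 -> hit
9 -> hit
6 -> miss, evict 8, frames (9 3 1 6)
1 -> hit
8 -> miss, evict 9, frames (3 1 6 8)
1 -> hit
Hits: 9.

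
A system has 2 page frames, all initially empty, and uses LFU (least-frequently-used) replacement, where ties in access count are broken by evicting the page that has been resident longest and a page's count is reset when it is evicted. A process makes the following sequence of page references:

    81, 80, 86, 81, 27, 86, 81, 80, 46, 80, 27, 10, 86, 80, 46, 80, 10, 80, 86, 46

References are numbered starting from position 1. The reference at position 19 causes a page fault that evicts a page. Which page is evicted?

pos 1: 81: fault, frames [81]
pos 2: 80: fault, frames [81, 80]
pos 3: 86: fault, evict 81, frames [80, 86]
pos 4: 81: fault, evict 80, frames [86, 81]
pos 5: 27: fault, evict 86, frames [81, 27]
pos 6: 86: fault, evict 81, frames [27, 86]
pos 7: 81: fault, evict 27, frames [86, 81]
pos 8: 80: fault, evict 86, frames [81, 80]
pos 9: 46: fault, evict 81, frames [80, 46]
pos 10: 80: hit
pos 11: 27: fault, evict 46, frames [80, 27]
pos 12: 10: fault, evict 27, frames [80, 10]
pos 13: 86: fault, evict 10, frames [80, 86]
pos 14: 80: hit
pos 15: 46: fault, evict 86, frames [80, 46]
pos 16: 80: hit
pos 17: 10: fault, evict 46, frames [80, 10]
pos 18: 80: hit
pos 19: 86: fault, evict 10, frames [80, 86]
At position 19, page 10 is evicted.

10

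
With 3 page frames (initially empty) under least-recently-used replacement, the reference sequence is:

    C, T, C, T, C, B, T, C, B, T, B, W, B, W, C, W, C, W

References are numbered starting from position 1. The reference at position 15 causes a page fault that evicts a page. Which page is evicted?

T

pos 1: C → fault, frames [C]
pos 2: T → fault, frames [C, T]
pos 3: C → hit
pos 4: T → hit
pos 5: C → hit
pos 6: B → fault, frames [T, C, B]
pos 7: T → hit
pos 8: C → hit
pos 9: B → hit
pos 10: T → hit
pos 11: B → hit
pos 12: W → fault, evict C, frames [T, B, W]
pos 13: B → hit
pos 14: W → hit
pos 15: C → fault, evict T, frames [B, W, C]
At position 15, page T is evicted.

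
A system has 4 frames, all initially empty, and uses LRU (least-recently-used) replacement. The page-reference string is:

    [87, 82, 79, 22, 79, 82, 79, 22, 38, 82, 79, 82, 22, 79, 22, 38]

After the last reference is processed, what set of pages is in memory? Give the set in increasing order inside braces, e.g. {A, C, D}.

{22, 38, 79, 82}

87: fault, frames {87}
82: fault, frames {87,82}
79: fault, frames {87,82,79}
22: fault, frames {87,82,79,22}
79: hit
82: hit
79: hit
22: hit
38: fault, evict 87, frames {82,79,22,38}
82: hit
79: hit
82: hit
22: hit
79: hit
22: hit
38: hit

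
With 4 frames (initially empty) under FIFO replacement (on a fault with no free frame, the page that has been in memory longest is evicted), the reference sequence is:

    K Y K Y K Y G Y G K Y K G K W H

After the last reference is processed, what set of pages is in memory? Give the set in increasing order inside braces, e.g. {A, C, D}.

{G, H, W, Y}

K: fault, frames (K)
Y: fault, frames (K Y)
K: hit
Y: hit
K: hit
Y: hit
G: fault, frames (K Y G)
Y: hit
G: hit
K: hit
Y: hit
K: hit
G: hit
K: hit
W: fault, frames (K Y G W)
H: fault, evict K, frames (Y G W H)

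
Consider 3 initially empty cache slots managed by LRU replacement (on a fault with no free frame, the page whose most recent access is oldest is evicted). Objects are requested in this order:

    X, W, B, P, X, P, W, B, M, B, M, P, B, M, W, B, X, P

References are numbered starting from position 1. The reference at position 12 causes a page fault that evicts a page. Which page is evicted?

pos 1: X: miss, frames [X]
pos 2: W: miss, frames [X, W]
pos 3: B: miss, frames [X, W, B]
pos 4: P: miss, evict X, frames [W, B, P]
pos 5: X: miss, evict W, frames [B, P, X]
pos 6: P: hit
pos 7: W: miss, evict B, frames [X, P, W]
pos 8: B: miss, evict X, frames [P, W, B]
pos 9: M: miss, evict P, frames [W, B, M]
pos 10: B: hit
pos 11: M: hit
pos 12: P: miss, evict W, frames [B, M, P]
At position 12, page W is evicted.

W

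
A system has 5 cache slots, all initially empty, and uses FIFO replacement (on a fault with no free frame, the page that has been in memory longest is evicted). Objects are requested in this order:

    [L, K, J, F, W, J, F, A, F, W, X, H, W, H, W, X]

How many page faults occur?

8

L: miss, frames [L]
K: miss, frames [L, K]
J: miss, frames [L, K, J]
F: miss, frames [L, K, J, F]
W: miss, frames [L, K, J, F, W]
J: hit
F: hit
A: miss, evict L, frames [K, J, F, W, A]
F: hit
W: hit
X: miss, evict K, frames [J, F, W, A, X]
H: miss, evict J, frames [F, W, A, X, H]
W: hit
H: hit
W: hit
X: hit
Page faults: 8.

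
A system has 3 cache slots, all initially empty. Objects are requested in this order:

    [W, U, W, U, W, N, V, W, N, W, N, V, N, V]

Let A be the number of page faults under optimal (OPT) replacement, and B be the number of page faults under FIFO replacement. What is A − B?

-1

Under OPT: F F . . . F F . . . . . . . → 4 faults.
Under FIFO: F F . . . F F F . . . . . . → 5 faults.
A − B = 4 − 5 = -1.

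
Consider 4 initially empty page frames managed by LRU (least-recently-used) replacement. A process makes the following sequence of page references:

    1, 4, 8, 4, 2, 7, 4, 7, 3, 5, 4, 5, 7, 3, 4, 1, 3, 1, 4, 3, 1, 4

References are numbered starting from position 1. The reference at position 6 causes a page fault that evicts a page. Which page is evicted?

pos 1: 1 → fault, frames {1}
pos 2: 4 → fault, frames {1,4}
pos 3: 8 → fault, frames {1,4,8}
pos 4: 4 → hit
pos 5: 2 → fault, frames {1,8,4,2}
pos 6: 7 → fault, evict 1, frames {8,4,2,7}
At position 6, page 1 is evicted.

1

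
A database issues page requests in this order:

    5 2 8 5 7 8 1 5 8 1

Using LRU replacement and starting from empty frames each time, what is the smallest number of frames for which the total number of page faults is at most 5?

f=1: 10 faults
f=2: 10 faults
f=3: 6 faults
f=4: 5 faults
f=5: 5 faults
Smallest f with faults ≤ 5 is 4.

4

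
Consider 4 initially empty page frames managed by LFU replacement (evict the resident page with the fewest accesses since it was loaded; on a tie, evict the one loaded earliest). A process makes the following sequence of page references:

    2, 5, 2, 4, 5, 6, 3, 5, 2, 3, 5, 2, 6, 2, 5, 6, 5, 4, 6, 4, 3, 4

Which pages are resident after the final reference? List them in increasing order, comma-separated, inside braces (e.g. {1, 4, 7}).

{2, 4, 5, 6}

2 -> fault, frames [2]
5 -> fault, frames [2, 5]
2 -> hit
4 -> fault, frames [2, 5, 4]
5 -> hit
6 -> fault, frames [2, 5, 4, 6]
3 -> fault, evict 4, frames [2, 5, 6, 3]
5 -> hit
2 -> hit
3 -> hit
5 -> hit
2 -> hit
6 -> hit
2 -> hit
5 -> hit
6 -> hit
5 -> hit
4 -> fault, evict 3, frames [2, 5, 6, 4]
6 -> hit
4 -> hit
3 -> fault, evict 4, frames [2, 5, 6, 3]
4 -> fault, evict 3, frames [2, 5, 6, 4]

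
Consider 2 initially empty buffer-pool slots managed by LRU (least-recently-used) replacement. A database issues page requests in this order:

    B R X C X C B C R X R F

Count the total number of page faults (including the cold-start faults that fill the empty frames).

B → fault, frames [B]
R → fault, frames [B, R]
X → fault, evict B, frames [R, X]
C → fault, evict R, frames [X, C]
X → hit
C → hit
B → fault, evict X, frames [C, B]
C → hit
R → fault, evict B, frames [C, R]
X → fault, evict C, frames [R, X]
R → hit
F → fault, evict X, frames [R, F]
Page faults: 8.

8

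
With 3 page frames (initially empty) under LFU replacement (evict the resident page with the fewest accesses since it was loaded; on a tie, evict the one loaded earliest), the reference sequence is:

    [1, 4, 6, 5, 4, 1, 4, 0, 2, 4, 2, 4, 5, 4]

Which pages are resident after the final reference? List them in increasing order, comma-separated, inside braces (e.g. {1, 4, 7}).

{2, 4, 5}

1 → miss, frames (1)
4 → miss, frames (1 4)
6 → miss, frames (1 4 6)
5 → miss, evict 1, frames (4 6 5)
4 → hit
1 → miss, evict 6, frames (4 5 1)
4 → hit
0 → miss, evict 5, frames (4 1 0)
2 → miss, evict 1, frames (4 0 2)
4 → hit
2 → hit
4 → hit
5 → miss, evict 0, frames (4 2 5)
4 → hit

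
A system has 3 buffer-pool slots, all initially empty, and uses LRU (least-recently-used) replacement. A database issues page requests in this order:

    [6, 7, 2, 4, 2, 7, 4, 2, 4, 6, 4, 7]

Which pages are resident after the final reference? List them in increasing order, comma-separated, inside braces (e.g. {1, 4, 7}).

6: fault, frames [6]
7: fault, frames [6, 7]
2: fault, frames [6, 7, 2]
4: fault, evict 6, frames [7, 2, 4]
2: hit
7: hit
4: hit
2: hit
4: hit
6: fault, evict 7, frames [2, 4, 6]
4: hit
7: fault, evict 2, frames [6, 4, 7]

{4, 6, 7}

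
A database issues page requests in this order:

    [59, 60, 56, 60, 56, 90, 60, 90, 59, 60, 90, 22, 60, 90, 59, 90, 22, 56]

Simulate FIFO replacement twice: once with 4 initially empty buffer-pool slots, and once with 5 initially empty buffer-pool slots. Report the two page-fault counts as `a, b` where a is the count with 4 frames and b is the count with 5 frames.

4 frames: F F F . . F . . . . . F . . F . . . → 6 faults.
5 frames: F F F . . F . . . . . F . . . . . . → 5 faults.
5 < 6: adding a frame reduced faults, as is typical.

6, 5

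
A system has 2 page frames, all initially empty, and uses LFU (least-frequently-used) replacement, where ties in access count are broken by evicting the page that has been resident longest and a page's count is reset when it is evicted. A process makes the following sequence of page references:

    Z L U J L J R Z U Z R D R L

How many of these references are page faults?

Z → fault, frames (Z)
L → fault, frames (Z L)
U → fault, evict Z, frames (L U)
J → fault, evict L, frames (U J)
L → fault, evict U, frames (J L)
J → hit
R → fault, evict L, frames (J R)
Z → fault, evict R, frames (J Z)
U → fault, evict Z, frames (J U)
Z → fault, evict U, frames (J Z)
R → fault, evict Z, frames (J R)
D → fault, evict R, frames (J D)
R → fault, evict D, frames (J R)
L → fault, evict R, frames (J L)
Page faults: 13.

13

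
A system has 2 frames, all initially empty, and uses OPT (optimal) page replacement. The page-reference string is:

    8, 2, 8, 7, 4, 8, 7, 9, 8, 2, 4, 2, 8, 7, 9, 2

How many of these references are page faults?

8 → fault, frames {8}
2 → fault, frames {8,2}
8 → hit
7 → fault, evict 2, frames {8,7}
4 → fault, evict 7, frames {8,4}
8 → hit
7 → fault, evict 4, frames {8,7}
9 → fault, evict 7, frames {8,9}
8 → hit
2 → fault, evict 9, frames {8,2}
4 → fault, evict 8, frames {2,4}
2 → hit
8 → fault, evict 4, frames {2,8}
7 → fault, evict 8, frames {2,7}
9 → fault, evict 7, frames {2,9}
2 → hit
Page faults: 11.

11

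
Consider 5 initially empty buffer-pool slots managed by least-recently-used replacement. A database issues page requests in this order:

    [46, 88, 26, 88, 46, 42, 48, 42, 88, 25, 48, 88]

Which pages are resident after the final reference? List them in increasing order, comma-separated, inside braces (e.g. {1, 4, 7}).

{25, 42, 46, 48, 88}

46 -> fault, frames {46}
88 -> fault, frames {46,88}
26 -> fault, frames {46,88,26}
88 -> hit
46 -> hit
42 -> fault, frames {26,88,46,42}
48 -> fault, frames {26,88,46,42,48}
42 -> hit
88 -> hit
25 -> fault, evict 26, frames {46,48,42,88,25}
48 -> hit
88 -> hit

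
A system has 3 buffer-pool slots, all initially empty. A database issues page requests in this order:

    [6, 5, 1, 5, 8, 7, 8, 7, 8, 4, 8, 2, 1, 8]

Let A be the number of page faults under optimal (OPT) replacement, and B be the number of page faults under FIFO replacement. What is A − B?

-2

Under OPT: F F F . F F . . . F . F . . → 7 faults.
Under FIFO: F F F . F F . . . F . F F F → 9 faults.
A − B = 7 − 9 = -2.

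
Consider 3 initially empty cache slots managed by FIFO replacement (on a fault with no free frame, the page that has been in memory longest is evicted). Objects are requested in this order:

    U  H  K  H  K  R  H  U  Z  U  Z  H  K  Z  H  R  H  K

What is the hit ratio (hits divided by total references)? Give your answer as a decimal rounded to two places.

0.50

U: fault, frames (U)
H: fault, frames (U H)
K: fault, frames (U H K)
H: hit
K: hit
R: fault, evict U, frames (H K R)
H: hit
U: fault, evict H, frames (K R U)
Z: fault, evict K, frames (R U Z)
U: hit
Z: hit
H: fault, evict R, frames (U Z H)
K: fault, evict U, frames (Z H K)
Z: hit
H: hit
R: fault, evict Z, frames (H K R)
H: hit
K: hit
Hits: 9 of 18 references → 9/18 = 0.5000.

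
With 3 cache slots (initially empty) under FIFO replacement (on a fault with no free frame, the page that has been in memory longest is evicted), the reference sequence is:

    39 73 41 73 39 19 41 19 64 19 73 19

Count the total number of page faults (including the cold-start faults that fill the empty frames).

39 -> miss, frames (39)
73 -> miss, frames (39 73)
41 -> miss, frames (39 73 41)
73 -> hit
39 -> hit
19 -> miss, evict 39, frames (73 41 19)
41 -> hit
19 -> hit
64 -> miss, evict 73, frames (41 19 64)
19 -> hit
73 -> miss, evict 41, frames (19 64 73)
19 -> hit
Page faults: 6.

6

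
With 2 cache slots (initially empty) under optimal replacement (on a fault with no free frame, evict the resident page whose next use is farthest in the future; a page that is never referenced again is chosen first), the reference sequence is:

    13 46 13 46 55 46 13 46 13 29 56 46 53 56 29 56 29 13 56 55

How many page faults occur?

13: miss, frames [13]
46: miss, frames [13, 46]
13: hit
46: hit
55: miss, evict 13, frames [46, 55]
46: hit
13: miss, evict 55, frames [46, 13]
46: hit
13: hit
29: miss, evict 13, frames [46, 29]
56: miss, evict 29, frames [46, 56]
46: hit
53: miss, evict 46, frames [56, 53]
56: hit
29: miss, evict 53, frames [56, 29]
56: hit
29: hit
13: miss, evict 29, frames [56, 13]
56: hit
55: miss, evict 13, frames [56, 55]
Page faults: 10.

10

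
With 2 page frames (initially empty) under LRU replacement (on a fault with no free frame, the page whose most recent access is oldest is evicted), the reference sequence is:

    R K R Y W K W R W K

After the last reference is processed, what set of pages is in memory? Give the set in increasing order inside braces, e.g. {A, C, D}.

R → fault, frames {R}
K → fault, frames {R,K}
R → hit
Y → fault, evict K, frames {R,Y}
W → fault, evict R, frames {Y,W}
K → fault, evict Y, frames {W,K}
W → hit
R → fault, evict K, frames {W,R}
W → hit
K → fault, evict R, frames {W,K}

{K, W}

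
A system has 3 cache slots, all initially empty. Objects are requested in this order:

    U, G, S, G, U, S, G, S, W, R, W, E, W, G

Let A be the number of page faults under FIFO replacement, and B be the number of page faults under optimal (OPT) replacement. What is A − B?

1

Under FIFO: F F F . . . . . F F . F . F → 7 faults.
Under OPT: F F F . . . . . F F . F . . → 6 faults.
A − B = 7 − 6 = 1.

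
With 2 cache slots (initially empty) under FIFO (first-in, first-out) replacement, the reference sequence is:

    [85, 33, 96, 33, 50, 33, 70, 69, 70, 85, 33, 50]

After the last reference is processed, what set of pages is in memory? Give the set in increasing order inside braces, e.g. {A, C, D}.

{33, 50}

85: miss, frames [85]
33: miss, frames [85, 33]
96: miss, evict 85, frames [33, 96]
33: hit
50: miss, evict 33, frames [96, 50]
33: miss, evict 96, frames [50, 33]
70: miss, evict 50, frames [33, 70]
69: miss, evict 33, frames [70, 69]
70: hit
85: miss, evict 70, frames [69, 85]
33: miss, evict 69, frames [85, 33]
50: miss, evict 85, frames [33, 50]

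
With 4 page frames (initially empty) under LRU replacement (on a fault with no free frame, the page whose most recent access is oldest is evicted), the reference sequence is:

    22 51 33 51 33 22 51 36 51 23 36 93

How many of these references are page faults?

22 -> miss, frames (22)
51 -> miss, frames (22 51)
33 -> miss, frames (22 51 33)
51 -> hit
33 -> hit
22 -> hit
51 -> hit
36 -> miss, frames (33 22 51 36)
51 -> hit
23 -> miss, evict 33, frames (22 36 51 23)
36 -> hit
93 -> miss, evict 22, frames (51 23 36 93)
Page faults: 6.

6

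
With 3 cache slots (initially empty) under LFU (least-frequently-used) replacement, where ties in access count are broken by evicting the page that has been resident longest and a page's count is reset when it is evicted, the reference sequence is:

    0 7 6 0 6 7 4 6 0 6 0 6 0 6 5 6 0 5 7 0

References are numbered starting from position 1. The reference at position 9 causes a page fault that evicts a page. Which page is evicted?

pos 1: 0: fault, frames {0}
pos 2: 7: fault, frames {0,7}
pos 3: 6: fault, frames {0,7,6}
pos 4: 0: hit
pos 5: 6: hit
pos 6: 7: hit
pos 7: 4: fault, evict 0, frames {7,6,4}
pos 8: 6: hit
pos 9: 0: fault, evict 4, frames {7,6,0}
At position 9, page 4 is evicted.

4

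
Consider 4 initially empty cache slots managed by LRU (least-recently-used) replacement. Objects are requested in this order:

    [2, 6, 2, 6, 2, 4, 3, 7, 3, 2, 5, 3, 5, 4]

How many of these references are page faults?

7

2 -> fault, frames [2]
6 -> fault, frames [2, 6]
2 -> hit
6 -> hit
2 -> hit
4 -> fault, frames [6, 2, 4]
3 -> fault, frames [6, 2, 4, 3]
7 -> fault, evict 6, frames [2, 4, 3, 7]
3 -> hit
2 -> hit
5 -> fault, evict 4, frames [7, 3, 2, 5]
3 -> hit
5 -> hit
4 -> fault, evict 7, frames [2, 3, 5, 4]
Page faults: 7.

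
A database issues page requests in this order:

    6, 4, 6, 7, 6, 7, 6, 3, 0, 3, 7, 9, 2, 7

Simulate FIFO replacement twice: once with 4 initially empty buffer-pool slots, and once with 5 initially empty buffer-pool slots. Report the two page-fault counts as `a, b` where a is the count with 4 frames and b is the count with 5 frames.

4 frames: F F . F . . . F F . . F F F → 8 faults.
5 frames: F F . F . . . F F . . F F . → 7 faults.
7 < 8: adding a frame reduced faults, as is typical.

8, 7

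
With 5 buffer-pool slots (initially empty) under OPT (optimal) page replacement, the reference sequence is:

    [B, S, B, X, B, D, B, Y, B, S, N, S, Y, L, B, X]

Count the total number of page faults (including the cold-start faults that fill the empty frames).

B → fault, frames [B]
S → fault, frames [B, S]
B → hit
X → fault, frames [B, S, X]
B → hit
D → fault, frames [B, S, X, D]
B → hit
Y → fault, frames [B, S, X, D, Y]
B → hit
S → hit
N → fault, evict D, frames [B, S, X, Y, N]
S → hit
Y → hit
L → fault, evict N, frames [B, S, X, Y, L]
B → hit
X → hit
Page faults: 7.

7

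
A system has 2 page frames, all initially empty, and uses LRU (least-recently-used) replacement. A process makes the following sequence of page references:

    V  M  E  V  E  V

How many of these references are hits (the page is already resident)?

2

V: miss, frames [V]
M: miss, frames [V, M]
E: miss, evict V, frames [M, E]
V: miss, evict M, frames [E, V]
E: hit
V: hit
Hits: 2.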